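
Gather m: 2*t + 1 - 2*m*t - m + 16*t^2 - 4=m*(-2*t - 1) + 16*t^2 + 2*t - 3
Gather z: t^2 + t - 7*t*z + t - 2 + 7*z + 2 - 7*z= t^2 - 7*t*z + 2*t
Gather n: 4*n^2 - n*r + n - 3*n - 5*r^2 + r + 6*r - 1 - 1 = 4*n^2 + n*(-r - 2) - 5*r^2 + 7*r - 2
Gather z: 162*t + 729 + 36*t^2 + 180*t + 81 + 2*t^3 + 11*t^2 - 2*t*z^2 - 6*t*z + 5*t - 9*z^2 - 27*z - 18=2*t^3 + 47*t^2 + 347*t + z^2*(-2*t - 9) + z*(-6*t - 27) + 792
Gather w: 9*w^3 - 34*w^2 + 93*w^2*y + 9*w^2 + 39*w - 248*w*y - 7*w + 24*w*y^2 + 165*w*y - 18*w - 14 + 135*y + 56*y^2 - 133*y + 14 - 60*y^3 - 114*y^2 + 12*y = 9*w^3 + w^2*(93*y - 25) + w*(24*y^2 - 83*y + 14) - 60*y^3 - 58*y^2 + 14*y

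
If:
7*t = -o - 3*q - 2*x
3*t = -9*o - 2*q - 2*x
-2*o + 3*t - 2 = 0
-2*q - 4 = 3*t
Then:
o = -1/19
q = -56/19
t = 12/19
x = 85/38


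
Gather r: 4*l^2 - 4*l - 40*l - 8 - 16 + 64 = 4*l^2 - 44*l + 40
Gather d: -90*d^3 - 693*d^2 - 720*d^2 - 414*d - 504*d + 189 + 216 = -90*d^3 - 1413*d^2 - 918*d + 405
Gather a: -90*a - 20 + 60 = 40 - 90*a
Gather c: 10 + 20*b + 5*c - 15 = 20*b + 5*c - 5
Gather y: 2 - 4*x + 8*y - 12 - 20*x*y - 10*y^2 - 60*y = -4*x - 10*y^2 + y*(-20*x - 52) - 10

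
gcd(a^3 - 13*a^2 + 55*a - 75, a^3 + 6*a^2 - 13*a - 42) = a - 3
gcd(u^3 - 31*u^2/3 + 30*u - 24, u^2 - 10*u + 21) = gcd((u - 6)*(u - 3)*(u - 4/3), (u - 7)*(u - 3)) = u - 3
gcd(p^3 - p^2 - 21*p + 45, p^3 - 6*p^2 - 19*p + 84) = p - 3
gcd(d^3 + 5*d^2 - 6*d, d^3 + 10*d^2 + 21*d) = d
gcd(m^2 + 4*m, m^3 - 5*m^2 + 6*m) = m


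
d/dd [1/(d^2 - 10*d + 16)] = 2*(5 - d)/(d^2 - 10*d + 16)^2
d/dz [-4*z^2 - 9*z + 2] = -8*z - 9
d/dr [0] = 0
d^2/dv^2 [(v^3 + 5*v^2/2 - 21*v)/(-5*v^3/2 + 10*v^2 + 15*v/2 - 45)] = 2*(-13*v^4 + 30*v^3 - 36*v^2 + 840*v + 72)/(5*(v^7 - 6*v^6 - 6*v^5 + 80*v^4 - 15*v^3 - 378*v^2 + 108*v + 648))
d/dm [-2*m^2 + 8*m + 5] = 8 - 4*m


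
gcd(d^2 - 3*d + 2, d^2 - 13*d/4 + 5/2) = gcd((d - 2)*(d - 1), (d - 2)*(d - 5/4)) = d - 2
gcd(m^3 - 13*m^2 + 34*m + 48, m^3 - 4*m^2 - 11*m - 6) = m^2 - 5*m - 6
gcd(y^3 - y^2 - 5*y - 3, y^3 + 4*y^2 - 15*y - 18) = y^2 - 2*y - 3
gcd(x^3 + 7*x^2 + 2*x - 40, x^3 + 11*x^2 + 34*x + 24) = x + 4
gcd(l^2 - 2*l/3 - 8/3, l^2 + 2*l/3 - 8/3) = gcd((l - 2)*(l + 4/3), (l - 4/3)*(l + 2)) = 1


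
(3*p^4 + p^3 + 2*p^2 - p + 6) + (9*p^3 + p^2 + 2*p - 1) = 3*p^4 + 10*p^3 + 3*p^2 + p + 5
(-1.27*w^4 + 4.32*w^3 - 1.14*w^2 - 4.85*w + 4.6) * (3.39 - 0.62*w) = 0.7874*w^5 - 6.9837*w^4 + 15.3516*w^3 - 0.8576*w^2 - 19.2935*w + 15.594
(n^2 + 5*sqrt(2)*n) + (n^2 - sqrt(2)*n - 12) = 2*n^2 + 4*sqrt(2)*n - 12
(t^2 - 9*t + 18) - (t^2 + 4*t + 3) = 15 - 13*t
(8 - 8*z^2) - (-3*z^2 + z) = -5*z^2 - z + 8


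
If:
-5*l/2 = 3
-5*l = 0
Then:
No Solution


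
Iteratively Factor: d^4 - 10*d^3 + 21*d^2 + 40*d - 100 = (d + 2)*(d^3 - 12*d^2 + 45*d - 50) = (d - 2)*(d + 2)*(d^2 - 10*d + 25) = (d - 5)*(d - 2)*(d + 2)*(d - 5)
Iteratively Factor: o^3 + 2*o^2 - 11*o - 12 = (o + 4)*(o^2 - 2*o - 3) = (o + 1)*(o + 4)*(o - 3)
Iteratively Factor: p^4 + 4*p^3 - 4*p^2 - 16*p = (p - 2)*(p^3 + 6*p^2 + 8*p) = (p - 2)*(p + 4)*(p^2 + 2*p) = p*(p - 2)*(p + 4)*(p + 2)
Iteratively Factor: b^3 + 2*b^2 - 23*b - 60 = (b + 4)*(b^2 - 2*b - 15) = (b - 5)*(b + 4)*(b + 3)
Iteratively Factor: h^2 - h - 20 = (h + 4)*(h - 5)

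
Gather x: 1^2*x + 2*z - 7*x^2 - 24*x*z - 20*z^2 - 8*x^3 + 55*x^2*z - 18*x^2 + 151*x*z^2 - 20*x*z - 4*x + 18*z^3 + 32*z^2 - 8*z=-8*x^3 + x^2*(55*z - 25) + x*(151*z^2 - 44*z - 3) + 18*z^3 + 12*z^2 - 6*z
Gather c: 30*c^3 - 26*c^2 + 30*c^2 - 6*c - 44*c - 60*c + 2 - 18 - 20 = 30*c^3 + 4*c^2 - 110*c - 36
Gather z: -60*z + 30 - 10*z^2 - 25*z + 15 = -10*z^2 - 85*z + 45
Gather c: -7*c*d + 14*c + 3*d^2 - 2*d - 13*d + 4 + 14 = c*(14 - 7*d) + 3*d^2 - 15*d + 18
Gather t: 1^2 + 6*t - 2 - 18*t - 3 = -12*t - 4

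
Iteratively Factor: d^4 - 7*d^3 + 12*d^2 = (d)*(d^3 - 7*d^2 + 12*d) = d*(d - 3)*(d^2 - 4*d) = d^2*(d - 3)*(d - 4)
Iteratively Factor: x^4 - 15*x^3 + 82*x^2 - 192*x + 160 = (x - 2)*(x^3 - 13*x^2 + 56*x - 80) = (x - 5)*(x - 2)*(x^2 - 8*x + 16) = (x - 5)*(x - 4)*(x - 2)*(x - 4)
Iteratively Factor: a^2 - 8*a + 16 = (a - 4)*(a - 4)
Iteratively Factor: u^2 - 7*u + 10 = (u - 5)*(u - 2)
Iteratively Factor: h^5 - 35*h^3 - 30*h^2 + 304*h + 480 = (h - 5)*(h^4 + 5*h^3 - 10*h^2 - 80*h - 96) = (h - 5)*(h + 2)*(h^3 + 3*h^2 - 16*h - 48) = (h - 5)*(h + 2)*(h + 3)*(h^2 - 16) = (h - 5)*(h - 4)*(h + 2)*(h + 3)*(h + 4)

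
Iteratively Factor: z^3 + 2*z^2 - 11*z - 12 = (z + 4)*(z^2 - 2*z - 3) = (z - 3)*(z + 4)*(z + 1)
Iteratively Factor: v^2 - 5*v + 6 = (v - 3)*(v - 2)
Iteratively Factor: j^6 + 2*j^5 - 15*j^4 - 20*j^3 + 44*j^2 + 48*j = (j - 2)*(j^5 + 4*j^4 - 7*j^3 - 34*j^2 - 24*j) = (j - 2)*(j + 4)*(j^4 - 7*j^2 - 6*j) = (j - 2)*(j + 1)*(j + 4)*(j^3 - j^2 - 6*j) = j*(j - 2)*(j + 1)*(j + 4)*(j^2 - j - 6) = j*(j - 3)*(j - 2)*(j + 1)*(j + 4)*(j + 2)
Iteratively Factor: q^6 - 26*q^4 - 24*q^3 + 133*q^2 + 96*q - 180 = (q + 2)*(q^5 - 2*q^4 - 22*q^3 + 20*q^2 + 93*q - 90) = (q + 2)*(q + 3)*(q^4 - 5*q^3 - 7*q^2 + 41*q - 30) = (q - 2)*(q + 2)*(q + 3)*(q^3 - 3*q^2 - 13*q + 15) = (q - 2)*(q - 1)*(q + 2)*(q + 3)*(q^2 - 2*q - 15) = (q - 2)*(q - 1)*(q + 2)*(q + 3)^2*(q - 5)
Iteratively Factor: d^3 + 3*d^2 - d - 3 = (d - 1)*(d^2 + 4*d + 3) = (d - 1)*(d + 3)*(d + 1)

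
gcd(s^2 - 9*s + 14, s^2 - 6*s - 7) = s - 7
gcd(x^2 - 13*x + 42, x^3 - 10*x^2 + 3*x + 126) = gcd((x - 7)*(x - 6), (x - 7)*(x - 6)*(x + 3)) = x^2 - 13*x + 42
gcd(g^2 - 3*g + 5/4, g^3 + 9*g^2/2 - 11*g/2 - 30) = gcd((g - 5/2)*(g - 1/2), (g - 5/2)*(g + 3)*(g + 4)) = g - 5/2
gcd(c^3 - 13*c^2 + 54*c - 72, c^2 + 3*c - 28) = c - 4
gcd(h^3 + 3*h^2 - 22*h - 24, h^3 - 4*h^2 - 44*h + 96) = h + 6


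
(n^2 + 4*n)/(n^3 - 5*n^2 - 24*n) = (n + 4)/(n^2 - 5*n - 24)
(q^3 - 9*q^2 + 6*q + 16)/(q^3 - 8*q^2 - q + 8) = (q - 2)/(q - 1)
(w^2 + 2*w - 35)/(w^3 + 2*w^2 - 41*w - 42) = (w - 5)/(w^2 - 5*w - 6)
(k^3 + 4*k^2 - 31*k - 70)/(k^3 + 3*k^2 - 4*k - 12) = (k^2 + 2*k - 35)/(k^2 + k - 6)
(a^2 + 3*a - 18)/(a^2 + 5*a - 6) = (a - 3)/(a - 1)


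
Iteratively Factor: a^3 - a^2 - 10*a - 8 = (a + 2)*(a^2 - 3*a - 4) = (a - 4)*(a + 2)*(a + 1)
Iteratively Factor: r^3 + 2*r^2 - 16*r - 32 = (r - 4)*(r^2 + 6*r + 8) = (r - 4)*(r + 4)*(r + 2)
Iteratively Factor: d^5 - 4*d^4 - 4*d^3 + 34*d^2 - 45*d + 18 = (d - 2)*(d^4 - 2*d^3 - 8*d^2 + 18*d - 9) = (d - 2)*(d - 1)*(d^3 - d^2 - 9*d + 9) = (d - 3)*(d - 2)*(d - 1)*(d^2 + 2*d - 3) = (d - 3)*(d - 2)*(d - 1)^2*(d + 3)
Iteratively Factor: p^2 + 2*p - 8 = (p + 4)*(p - 2)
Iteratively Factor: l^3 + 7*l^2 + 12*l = (l + 4)*(l^2 + 3*l) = (l + 3)*(l + 4)*(l)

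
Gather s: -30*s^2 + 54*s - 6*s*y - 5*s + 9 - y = -30*s^2 + s*(49 - 6*y) - y + 9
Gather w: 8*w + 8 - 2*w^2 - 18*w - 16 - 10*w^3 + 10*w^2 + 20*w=-10*w^3 + 8*w^2 + 10*w - 8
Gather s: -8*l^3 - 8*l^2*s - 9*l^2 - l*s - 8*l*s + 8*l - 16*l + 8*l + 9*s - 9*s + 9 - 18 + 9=-8*l^3 - 9*l^2 + s*(-8*l^2 - 9*l)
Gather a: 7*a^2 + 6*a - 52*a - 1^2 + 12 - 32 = 7*a^2 - 46*a - 21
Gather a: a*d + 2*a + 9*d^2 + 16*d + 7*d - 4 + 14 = a*(d + 2) + 9*d^2 + 23*d + 10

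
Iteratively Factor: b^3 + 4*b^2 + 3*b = (b + 1)*(b^2 + 3*b) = b*(b + 1)*(b + 3)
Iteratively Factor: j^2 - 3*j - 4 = (j - 4)*(j + 1)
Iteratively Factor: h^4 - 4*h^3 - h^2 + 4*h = (h + 1)*(h^3 - 5*h^2 + 4*h) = (h - 1)*(h + 1)*(h^2 - 4*h) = (h - 4)*(h - 1)*(h + 1)*(h)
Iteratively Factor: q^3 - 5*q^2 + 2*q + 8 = (q - 4)*(q^2 - q - 2) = (q - 4)*(q - 2)*(q + 1)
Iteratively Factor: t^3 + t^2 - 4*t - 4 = (t + 1)*(t^2 - 4) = (t - 2)*(t + 1)*(t + 2)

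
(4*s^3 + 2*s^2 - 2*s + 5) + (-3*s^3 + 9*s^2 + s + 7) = s^3 + 11*s^2 - s + 12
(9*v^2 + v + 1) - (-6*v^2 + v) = 15*v^2 + 1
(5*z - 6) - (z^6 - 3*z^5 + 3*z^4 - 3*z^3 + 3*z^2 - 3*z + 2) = -z^6 + 3*z^5 - 3*z^4 + 3*z^3 - 3*z^2 + 8*z - 8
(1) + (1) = 2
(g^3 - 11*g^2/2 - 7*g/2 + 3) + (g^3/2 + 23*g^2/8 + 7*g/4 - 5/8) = 3*g^3/2 - 21*g^2/8 - 7*g/4 + 19/8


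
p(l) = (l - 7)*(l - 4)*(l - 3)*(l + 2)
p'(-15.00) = -22552.00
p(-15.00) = 97812.00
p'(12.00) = 2558.00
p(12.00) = 5040.00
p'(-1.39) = -134.04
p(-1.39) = -121.10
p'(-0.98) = -65.02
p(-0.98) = -161.33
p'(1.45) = 70.20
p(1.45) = -75.68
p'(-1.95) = -257.25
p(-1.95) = -13.18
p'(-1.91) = -247.26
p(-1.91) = -23.27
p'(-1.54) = -163.63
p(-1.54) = -98.81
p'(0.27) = 53.27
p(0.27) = -155.57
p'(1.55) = 68.71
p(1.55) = -68.73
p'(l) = (l - 7)*(l - 4)*(l - 3) + (l - 7)*(l - 4)*(l + 2) + (l - 7)*(l - 3)*(l + 2) + (l - 4)*(l - 3)*(l + 2)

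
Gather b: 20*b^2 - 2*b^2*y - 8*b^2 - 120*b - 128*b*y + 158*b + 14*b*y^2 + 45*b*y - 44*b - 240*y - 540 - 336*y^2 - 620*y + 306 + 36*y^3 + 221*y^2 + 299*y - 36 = b^2*(12 - 2*y) + b*(14*y^2 - 83*y - 6) + 36*y^3 - 115*y^2 - 561*y - 270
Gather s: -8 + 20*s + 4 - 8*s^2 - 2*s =-8*s^2 + 18*s - 4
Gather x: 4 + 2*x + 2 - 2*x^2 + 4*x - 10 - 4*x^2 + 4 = -6*x^2 + 6*x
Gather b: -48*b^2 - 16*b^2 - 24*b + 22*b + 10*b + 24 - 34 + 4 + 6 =-64*b^2 + 8*b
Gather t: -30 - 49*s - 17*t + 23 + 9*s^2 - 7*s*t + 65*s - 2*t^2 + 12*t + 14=9*s^2 + 16*s - 2*t^2 + t*(-7*s - 5) + 7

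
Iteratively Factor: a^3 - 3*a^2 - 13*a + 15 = (a - 5)*(a^2 + 2*a - 3) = (a - 5)*(a + 3)*(a - 1)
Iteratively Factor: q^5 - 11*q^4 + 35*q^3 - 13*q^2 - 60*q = (q - 3)*(q^4 - 8*q^3 + 11*q^2 + 20*q) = (q - 4)*(q - 3)*(q^3 - 4*q^2 - 5*q) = q*(q - 4)*(q - 3)*(q^2 - 4*q - 5) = q*(q - 5)*(q - 4)*(q - 3)*(q + 1)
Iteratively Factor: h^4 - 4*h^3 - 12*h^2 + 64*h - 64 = (h - 2)*(h^3 - 2*h^2 - 16*h + 32) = (h - 2)^2*(h^2 - 16) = (h - 4)*(h - 2)^2*(h + 4)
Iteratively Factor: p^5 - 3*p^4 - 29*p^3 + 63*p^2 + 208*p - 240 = (p - 1)*(p^4 - 2*p^3 - 31*p^2 + 32*p + 240) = (p - 1)*(p + 3)*(p^3 - 5*p^2 - 16*p + 80) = (p - 4)*(p - 1)*(p + 3)*(p^2 - p - 20) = (p - 5)*(p - 4)*(p - 1)*(p + 3)*(p + 4)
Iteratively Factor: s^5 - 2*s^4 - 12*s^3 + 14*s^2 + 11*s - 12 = (s - 4)*(s^4 + 2*s^3 - 4*s^2 - 2*s + 3) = (s - 4)*(s + 3)*(s^3 - s^2 - s + 1) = (s - 4)*(s - 1)*(s + 3)*(s^2 - 1) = (s - 4)*(s - 1)*(s + 1)*(s + 3)*(s - 1)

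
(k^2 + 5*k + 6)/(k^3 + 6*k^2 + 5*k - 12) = (k + 2)/(k^2 + 3*k - 4)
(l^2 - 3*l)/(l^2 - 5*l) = (l - 3)/(l - 5)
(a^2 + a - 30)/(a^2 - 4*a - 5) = (a + 6)/(a + 1)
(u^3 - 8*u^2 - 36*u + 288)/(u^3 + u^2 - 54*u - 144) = (u - 6)/(u + 3)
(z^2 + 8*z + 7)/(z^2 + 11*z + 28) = (z + 1)/(z + 4)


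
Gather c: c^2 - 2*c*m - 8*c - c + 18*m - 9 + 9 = c^2 + c*(-2*m - 9) + 18*m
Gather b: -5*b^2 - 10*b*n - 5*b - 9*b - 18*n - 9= -5*b^2 + b*(-10*n - 14) - 18*n - 9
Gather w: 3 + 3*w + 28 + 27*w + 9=30*w + 40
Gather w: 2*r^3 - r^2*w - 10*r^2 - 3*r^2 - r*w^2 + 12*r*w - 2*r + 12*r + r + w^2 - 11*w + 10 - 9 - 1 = 2*r^3 - 13*r^2 + 11*r + w^2*(1 - r) + w*(-r^2 + 12*r - 11)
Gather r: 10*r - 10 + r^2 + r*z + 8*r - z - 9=r^2 + r*(z + 18) - z - 19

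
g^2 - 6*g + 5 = (g - 5)*(g - 1)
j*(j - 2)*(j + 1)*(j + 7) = j^4 + 6*j^3 - 9*j^2 - 14*j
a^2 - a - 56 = (a - 8)*(a + 7)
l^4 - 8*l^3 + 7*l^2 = l^2*(l - 7)*(l - 1)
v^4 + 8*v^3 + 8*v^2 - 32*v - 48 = (v - 2)*(v + 2)^2*(v + 6)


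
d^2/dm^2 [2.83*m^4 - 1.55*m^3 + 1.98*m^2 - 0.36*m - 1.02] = 33.96*m^2 - 9.3*m + 3.96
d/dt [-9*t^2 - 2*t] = -18*t - 2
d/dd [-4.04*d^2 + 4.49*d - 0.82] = 4.49 - 8.08*d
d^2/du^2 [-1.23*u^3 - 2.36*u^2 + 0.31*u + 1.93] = -7.38*u - 4.72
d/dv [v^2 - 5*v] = 2*v - 5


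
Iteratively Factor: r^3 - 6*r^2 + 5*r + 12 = (r - 4)*(r^2 - 2*r - 3) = (r - 4)*(r - 3)*(r + 1)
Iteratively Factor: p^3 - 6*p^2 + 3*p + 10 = (p - 2)*(p^2 - 4*p - 5) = (p - 2)*(p + 1)*(p - 5)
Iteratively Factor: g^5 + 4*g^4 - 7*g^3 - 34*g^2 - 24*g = (g + 4)*(g^4 - 7*g^2 - 6*g) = g*(g + 4)*(g^3 - 7*g - 6) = g*(g - 3)*(g + 4)*(g^2 + 3*g + 2) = g*(g - 3)*(g + 1)*(g + 4)*(g + 2)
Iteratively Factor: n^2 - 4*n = (n - 4)*(n)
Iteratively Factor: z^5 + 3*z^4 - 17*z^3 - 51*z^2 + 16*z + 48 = (z + 4)*(z^4 - z^3 - 13*z^2 + z + 12) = (z - 4)*(z + 4)*(z^3 + 3*z^2 - z - 3) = (z - 4)*(z + 3)*(z + 4)*(z^2 - 1) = (z - 4)*(z + 1)*(z + 3)*(z + 4)*(z - 1)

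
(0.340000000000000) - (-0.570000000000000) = 0.910000000000000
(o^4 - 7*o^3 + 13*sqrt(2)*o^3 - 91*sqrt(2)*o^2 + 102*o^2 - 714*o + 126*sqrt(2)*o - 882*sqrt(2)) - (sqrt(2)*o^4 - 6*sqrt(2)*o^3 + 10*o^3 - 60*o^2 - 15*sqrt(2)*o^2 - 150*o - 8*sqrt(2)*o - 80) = -sqrt(2)*o^4 + o^4 - 17*o^3 + 19*sqrt(2)*o^3 - 76*sqrt(2)*o^2 + 162*o^2 - 564*o + 134*sqrt(2)*o - 882*sqrt(2) + 80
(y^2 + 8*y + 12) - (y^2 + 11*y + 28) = -3*y - 16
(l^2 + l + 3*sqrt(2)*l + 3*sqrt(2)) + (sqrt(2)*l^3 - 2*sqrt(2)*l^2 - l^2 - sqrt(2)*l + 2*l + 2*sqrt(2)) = sqrt(2)*l^3 - 2*sqrt(2)*l^2 + 2*sqrt(2)*l + 3*l + 5*sqrt(2)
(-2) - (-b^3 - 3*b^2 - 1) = b^3 + 3*b^2 - 1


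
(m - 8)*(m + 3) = m^2 - 5*m - 24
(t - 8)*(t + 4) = t^2 - 4*t - 32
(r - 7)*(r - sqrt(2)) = r^2 - 7*r - sqrt(2)*r + 7*sqrt(2)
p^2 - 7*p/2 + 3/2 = (p - 3)*(p - 1/2)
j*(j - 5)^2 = j^3 - 10*j^2 + 25*j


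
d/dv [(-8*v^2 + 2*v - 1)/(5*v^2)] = 2*(1 - v)/(5*v^3)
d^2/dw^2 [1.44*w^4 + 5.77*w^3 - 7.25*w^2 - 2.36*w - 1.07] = 17.28*w^2 + 34.62*w - 14.5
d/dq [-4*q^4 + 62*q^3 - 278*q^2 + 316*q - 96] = -16*q^3 + 186*q^2 - 556*q + 316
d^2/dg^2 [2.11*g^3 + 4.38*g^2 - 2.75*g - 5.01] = 12.66*g + 8.76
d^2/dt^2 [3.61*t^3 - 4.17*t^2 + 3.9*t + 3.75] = 21.66*t - 8.34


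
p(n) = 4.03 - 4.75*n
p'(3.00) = -4.75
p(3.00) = -10.22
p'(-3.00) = -4.75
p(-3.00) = 18.28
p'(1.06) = -4.75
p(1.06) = -1.00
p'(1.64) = -4.75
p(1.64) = -3.76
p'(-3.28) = -4.75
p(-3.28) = 19.61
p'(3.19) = -4.75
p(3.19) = -11.12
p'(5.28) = -4.75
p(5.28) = -21.05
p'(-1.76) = -4.75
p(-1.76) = 12.39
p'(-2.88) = -4.75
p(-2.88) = 17.71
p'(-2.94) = -4.75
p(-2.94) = 18.00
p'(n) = -4.75000000000000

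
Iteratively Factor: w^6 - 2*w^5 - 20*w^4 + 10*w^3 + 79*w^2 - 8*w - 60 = (w + 3)*(w^5 - 5*w^4 - 5*w^3 + 25*w^2 + 4*w - 20) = (w - 5)*(w + 3)*(w^4 - 5*w^2 + 4) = (w - 5)*(w - 2)*(w + 3)*(w^3 + 2*w^2 - w - 2) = (w - 5)*(w - 2)*(w + 1)*(w + 3)*(w^2 + w - 2) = (w - 5)*(w - 2)*(w + 1)*(w + 2)*(w + 3)*(w - 1)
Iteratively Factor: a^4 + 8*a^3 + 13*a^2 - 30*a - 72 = (a + 4)*(a^3 + 4*a^2 - 3*a - 18) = (a + 3)*(a + 4)*(a^2 + a - 6) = (a + 3)^2*(a + 4)*(a - 2)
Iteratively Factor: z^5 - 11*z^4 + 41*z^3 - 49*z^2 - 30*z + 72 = (z + 1)*(z^4 - 12*z^3 + 53*z^2 - 102*z + 72) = (z - 4)*(z + 1)*(z^3 - 8*z^2 + 21*z - 18) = (z - 4)*(z - 3)*(z + 1)*(z^2 - 5*z + 6) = (z - 4)*(z - 3)^2*(z + 1)*(z - 2)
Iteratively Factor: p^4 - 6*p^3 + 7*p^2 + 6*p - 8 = (p + 1)*(p^3 - 7*p^2 + 14*p - 8) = (p - 2)*(p + 1)*(p^2 - 5*p + 4) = (p - 2)*(p - 1)*(p + 1)*(p - 4)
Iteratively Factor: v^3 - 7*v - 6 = (v + 2)*(v^2 - 2*v - 3) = (v - 3)*(v + 2)*(v + 1)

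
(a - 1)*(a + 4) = a^2 + 3*a - 4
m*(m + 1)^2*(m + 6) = m^4 + 8*m^3 + 13*m^2 + 6*m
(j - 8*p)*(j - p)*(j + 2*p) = j^3 - 7*j^2*p - 10*j*p^2 + 16*p^3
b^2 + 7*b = b*(b + 7)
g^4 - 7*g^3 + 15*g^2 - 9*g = g*(g - 3)^2*(g - 1)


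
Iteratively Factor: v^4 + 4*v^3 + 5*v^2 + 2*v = (v + 1)*(v^3 + 3*v^2 + 2*v) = (v + 1)^2*(v^2 + 2*v) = v*(v + 1)^2*(v + 2)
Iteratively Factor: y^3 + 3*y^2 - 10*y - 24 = (y + 4)*(y^2 - y - 6) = (y - 3)*(y + 4)*(y + 2)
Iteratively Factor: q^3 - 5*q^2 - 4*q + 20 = (q + 2)*(q^2 - 7*q + 10) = (q - 2)*(q + 2)*(q - 5)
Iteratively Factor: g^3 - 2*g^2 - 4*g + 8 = (g - 2)*(g^2 - 4) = (g - 2)^2*(g + 2)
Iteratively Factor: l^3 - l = (l + 1)*(l^2 - l) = (l - 1)*(l + 1)*(l)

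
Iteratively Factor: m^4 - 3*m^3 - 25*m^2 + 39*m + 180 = (m - 4)*(m^3 + m^2 - 21*m - 45) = (m - 4)*(m + 3)*(m^2 - 2*m - 15) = (m - 5)*(m - 4)*(m + 3)*(m + 3)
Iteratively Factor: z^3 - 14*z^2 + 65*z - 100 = (z - 5)*(z^2 - 9*z + 20) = (z - 5)*(z - 4)*(z - 5)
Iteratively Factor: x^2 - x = (x)*(x - 1)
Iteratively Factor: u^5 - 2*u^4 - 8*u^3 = (u + 2)*(u^4 - 4*u^3) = u*(u + 2)*(u^3 - 4*u^2) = u^2*(u + 2)*(u^2 - 4*u) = u^3*(u + 2)*(u - 4)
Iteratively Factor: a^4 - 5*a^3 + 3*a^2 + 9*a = (a + 1)*(a^3 - 6*a^2 + 9*a) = a*(a + 1)*(a^2 - 6*a + 9) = a*(a - 3)*(a + 1)*(a - 3)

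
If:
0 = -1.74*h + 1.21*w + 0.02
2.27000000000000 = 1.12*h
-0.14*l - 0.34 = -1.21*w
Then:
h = 2.03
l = 22.62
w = 2.90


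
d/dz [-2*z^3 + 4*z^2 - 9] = 2*z*(4 - 3*z)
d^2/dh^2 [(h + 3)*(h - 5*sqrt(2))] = 2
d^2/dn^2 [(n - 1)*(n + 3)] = 2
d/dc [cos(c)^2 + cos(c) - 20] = -sin(c) - sin(2*c)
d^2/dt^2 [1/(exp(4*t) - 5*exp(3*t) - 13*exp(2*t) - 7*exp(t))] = (16*exp(4*t) - 147*exp(3*t) + 347*exp(2*t) + 175*exp(t) + 49)*exp(-t)/(exp(7*t) - 17*exp(6*t) + 69*exp(5*t) + 123*exp(4*t) - 573*exp(3*t) - 1491*exp(2*t) - 1225*exp(t) - 343)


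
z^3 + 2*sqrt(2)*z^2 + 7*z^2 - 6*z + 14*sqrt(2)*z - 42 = (z + 7)*(z - sqrt(2))*(z + 3*sqrt(2))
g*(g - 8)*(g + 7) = g^3 - g^2 - 56*g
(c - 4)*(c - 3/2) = c^2 - 11*c/2 + 6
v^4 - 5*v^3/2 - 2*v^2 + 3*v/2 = v*(v - 3)*(v - 1/2)*(v + 1)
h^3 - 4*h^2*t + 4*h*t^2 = h*(h - 2*t)^2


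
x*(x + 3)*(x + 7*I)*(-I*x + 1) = -I*x^4 + 8*x^3 - 3*I*x^3 + 24*x^2 + 7*I*x^2 + 21*I*x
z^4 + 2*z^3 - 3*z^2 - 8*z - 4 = (z - 2)*(z + 1)^2*(z + 2)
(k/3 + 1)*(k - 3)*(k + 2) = k^3/3 + 2*k^2/3 - 3*k - 6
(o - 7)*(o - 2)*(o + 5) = o^3 - 4*o^2 - 31*o + 70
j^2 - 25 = (j - 5)*(j + 5)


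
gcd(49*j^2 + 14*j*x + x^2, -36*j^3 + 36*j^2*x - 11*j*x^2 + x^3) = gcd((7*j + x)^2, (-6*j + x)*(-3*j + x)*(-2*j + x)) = 1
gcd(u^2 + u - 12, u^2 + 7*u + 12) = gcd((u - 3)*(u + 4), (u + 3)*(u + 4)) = u + 4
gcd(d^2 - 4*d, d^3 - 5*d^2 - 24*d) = d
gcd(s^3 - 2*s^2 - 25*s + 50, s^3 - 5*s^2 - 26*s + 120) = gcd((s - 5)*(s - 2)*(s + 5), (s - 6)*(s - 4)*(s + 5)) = s + 5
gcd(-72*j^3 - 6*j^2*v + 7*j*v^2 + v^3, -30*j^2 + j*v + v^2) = 6*j + v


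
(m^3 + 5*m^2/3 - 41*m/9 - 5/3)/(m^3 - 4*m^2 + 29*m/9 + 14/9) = (3*m^2 + 4*m - 15)/(3*m^2 - 13*m + 14)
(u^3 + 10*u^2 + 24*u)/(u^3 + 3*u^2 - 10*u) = (u^2 + 10*u + 24)/(u^2 + 3*u - 10)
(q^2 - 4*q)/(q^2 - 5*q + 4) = q/(q - 1)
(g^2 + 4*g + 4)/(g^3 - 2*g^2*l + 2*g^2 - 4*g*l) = (g + 2)/(g*(g - 2*l))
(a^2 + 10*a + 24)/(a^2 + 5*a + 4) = (a + 6)/(a + 1)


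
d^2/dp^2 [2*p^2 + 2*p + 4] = 4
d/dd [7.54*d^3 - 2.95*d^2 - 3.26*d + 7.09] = 22.62*d^2 - 5.9*d - 3.26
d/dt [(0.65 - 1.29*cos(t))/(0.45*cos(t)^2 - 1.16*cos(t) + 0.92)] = (-0.5805*cos(t)^2 + 0.585*cos(t) + 0.4328)*sin(t)/(0.2025*cos(t)^4 - 1.044*cos(t)^3 + 2.1736*cos(t)^2 - 2.1344*cos(t) + 0.8464)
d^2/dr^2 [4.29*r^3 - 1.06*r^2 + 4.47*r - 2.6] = 25.74*r - 2.12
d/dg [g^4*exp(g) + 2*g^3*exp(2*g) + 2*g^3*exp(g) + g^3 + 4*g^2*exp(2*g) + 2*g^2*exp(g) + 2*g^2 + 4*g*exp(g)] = g^4*exp(g) + 4*g^3*exp(2*g) + 6*g^3*exp(g) + 14*g^2*exp(2*g) + 8*g^2*exp(g) + 3*g^2 + 8*g*exp(2*g) + 8*g*exp(g) + 4*g + 4*exp(g)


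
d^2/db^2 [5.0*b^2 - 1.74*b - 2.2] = 10.0000000000000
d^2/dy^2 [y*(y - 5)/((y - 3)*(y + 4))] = 12*(-y^3 + 6*y^2 - 30*y + 14)/(y^6 + 3*y^5 - 33*y^4 - 71*y^3 + 396*y^2 + 432*y - 1728)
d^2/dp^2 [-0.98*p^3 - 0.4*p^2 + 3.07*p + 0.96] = -5.88*p - 0.8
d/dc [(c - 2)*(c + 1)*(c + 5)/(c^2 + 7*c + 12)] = (c^4 + 14*c^3 + 71*c^2 + 116*c - 14)/(c^4 + 14*c^3 + 73*c^2 + 168*c + 144)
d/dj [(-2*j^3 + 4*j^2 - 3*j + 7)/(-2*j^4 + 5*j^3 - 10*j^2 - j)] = (-4*j^6 + 16*j^5 - 18*j^4 + 90*j^3 - 139*j^2 + 140*j + 7)/(j^2*(4*j^6 - 20*j^5 + 65*j^4 - 96*j^3 + 90*j^2 + 20*j + 1))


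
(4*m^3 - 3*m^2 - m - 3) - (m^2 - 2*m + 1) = 4*m^3 - 4*m^2 + m - 4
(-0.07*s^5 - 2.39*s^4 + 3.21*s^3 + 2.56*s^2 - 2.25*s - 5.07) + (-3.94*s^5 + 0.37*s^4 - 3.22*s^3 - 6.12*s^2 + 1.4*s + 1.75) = -4.01*s^5 - 2.02*s^4 - 0.0100000000000002*s^3 - 3.56*s^2 - 0.85*s - 3.32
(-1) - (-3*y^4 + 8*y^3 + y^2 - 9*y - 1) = 3*y^4 - 8*y^3 - y^2 + 9*y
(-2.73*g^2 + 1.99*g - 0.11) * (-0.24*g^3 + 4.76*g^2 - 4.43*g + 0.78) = 0.6552*g^5 - 13.4724*g^4 + 21.5927*g^3 - 11.4687*g^2 + 2.0395*g - 0.0858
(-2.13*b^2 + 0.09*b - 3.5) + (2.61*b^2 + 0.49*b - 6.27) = 0.48*b^2 + 0.58*b - 9.77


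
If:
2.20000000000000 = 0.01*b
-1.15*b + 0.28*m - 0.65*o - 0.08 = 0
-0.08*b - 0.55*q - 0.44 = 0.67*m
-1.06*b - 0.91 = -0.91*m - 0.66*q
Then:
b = 220.00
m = 2412.81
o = 650.01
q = -2972.04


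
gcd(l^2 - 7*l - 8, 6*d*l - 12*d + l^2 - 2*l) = 1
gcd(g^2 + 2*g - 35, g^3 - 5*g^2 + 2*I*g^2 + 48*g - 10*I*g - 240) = g - 5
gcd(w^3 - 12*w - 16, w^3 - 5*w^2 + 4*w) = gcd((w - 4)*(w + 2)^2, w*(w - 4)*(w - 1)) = w - 4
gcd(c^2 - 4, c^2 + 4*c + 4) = c + 2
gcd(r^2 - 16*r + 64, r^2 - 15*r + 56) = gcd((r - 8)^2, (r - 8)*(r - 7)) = r - 8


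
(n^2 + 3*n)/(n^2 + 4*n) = (n + 3)/(n + 4)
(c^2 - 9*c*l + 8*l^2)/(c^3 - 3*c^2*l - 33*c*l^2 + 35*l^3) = (c - 8*l)/(c^2 - 2*c*l - 35*l^2)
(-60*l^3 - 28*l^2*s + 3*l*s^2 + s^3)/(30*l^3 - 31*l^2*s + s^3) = (2*l + s)/(-l + s)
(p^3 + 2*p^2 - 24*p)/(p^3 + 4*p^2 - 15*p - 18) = p*(p - 4)/(p^2 - 2*p - 3)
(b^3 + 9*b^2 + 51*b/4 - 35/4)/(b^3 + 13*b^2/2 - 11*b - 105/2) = (b - 1/2)/(b - 3)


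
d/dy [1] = 0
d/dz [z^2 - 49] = 2*z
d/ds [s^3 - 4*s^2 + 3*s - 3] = 3*s^2 - 8*s + 3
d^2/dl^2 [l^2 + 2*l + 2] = 2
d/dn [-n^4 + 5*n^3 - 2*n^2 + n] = -4*n^3 + 15*n^2 - 4*n + 1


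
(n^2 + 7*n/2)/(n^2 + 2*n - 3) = n*(2*n + 7)/(2*(n^2 + 2*n - 3))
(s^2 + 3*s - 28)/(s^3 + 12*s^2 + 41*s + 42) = (s - 4)/(s^2 + 5*s + 6)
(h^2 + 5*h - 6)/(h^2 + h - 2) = (h + 6)/(h + 2)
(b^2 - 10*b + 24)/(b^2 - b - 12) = (b - 6)/(b + 3)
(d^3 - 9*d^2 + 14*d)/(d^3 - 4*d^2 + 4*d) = (d - 7)/(d - 2)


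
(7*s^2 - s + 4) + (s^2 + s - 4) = 8*s^2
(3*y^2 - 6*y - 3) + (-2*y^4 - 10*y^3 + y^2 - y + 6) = -2*y^4 - 10*y^3 + 4*y^2 - 7*y + 3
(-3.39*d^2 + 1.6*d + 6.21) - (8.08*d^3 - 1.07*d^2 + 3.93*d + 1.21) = -8.08*d^3 - 2.32*d^2 - 2.33*d + 5.0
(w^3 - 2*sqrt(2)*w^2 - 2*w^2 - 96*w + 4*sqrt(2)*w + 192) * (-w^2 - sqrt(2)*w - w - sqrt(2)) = -w^5 + w^4 + sqrt(2)*w^4 - sqrt(2)*w^3 + 102*w^3 - 100*w^2 + 94*sqrt(2)*w^2 - 200*w - 96*sqrt(2)*w - 192*sqrt(2)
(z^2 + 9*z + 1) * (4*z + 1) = 4*z^3 + 37*z^2 + 13*z + 1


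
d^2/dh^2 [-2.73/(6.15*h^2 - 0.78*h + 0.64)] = (206.51085*h^2 - 26.19162*h - 2.73*(12.3*h - 0.78)*(24.6*h - 1.56) + 21.49056)/(6.15*h^2 - 0.78*h + 0.64)^3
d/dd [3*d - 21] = 3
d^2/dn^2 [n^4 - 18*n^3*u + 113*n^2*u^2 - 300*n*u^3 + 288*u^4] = 12*n^2 - 108*n*u + 226*u^2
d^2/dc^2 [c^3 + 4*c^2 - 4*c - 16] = 6*c + 8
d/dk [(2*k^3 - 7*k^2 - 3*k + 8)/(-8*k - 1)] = (-32*k^3 + 50*k^2 + 14*k + 67)/(64*k^2 + 16*k + 1)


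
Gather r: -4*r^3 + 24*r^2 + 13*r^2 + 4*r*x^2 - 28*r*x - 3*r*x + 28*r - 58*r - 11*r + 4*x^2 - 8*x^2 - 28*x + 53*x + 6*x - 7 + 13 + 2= -4*r^3 + 37*r^2 + r*(4*x^2 - 31*x - 41) - 4*x^2 + 31*x + 8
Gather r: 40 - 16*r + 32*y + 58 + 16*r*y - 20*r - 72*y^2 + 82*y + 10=r*(16*y - 36) - 72*y^2 + 114*y + 108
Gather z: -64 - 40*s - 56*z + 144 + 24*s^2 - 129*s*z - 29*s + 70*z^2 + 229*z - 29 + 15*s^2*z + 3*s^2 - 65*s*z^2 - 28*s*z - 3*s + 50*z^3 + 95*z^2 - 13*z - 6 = 27*s^2 - 72*s + 50*z^3 + z^2*(165 - 65*s) + z*(15*s^2 - 157*s + 160) + 45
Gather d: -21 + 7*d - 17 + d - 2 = 8*d - 40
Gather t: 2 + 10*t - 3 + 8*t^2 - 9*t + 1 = 8*t^2 + t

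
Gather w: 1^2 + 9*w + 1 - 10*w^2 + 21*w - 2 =-10*w^2 + 30*w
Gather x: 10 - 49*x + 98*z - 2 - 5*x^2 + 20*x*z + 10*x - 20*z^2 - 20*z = -5*x^2 + x*(20*z - 39) - 20*z^2 + 78*z + 8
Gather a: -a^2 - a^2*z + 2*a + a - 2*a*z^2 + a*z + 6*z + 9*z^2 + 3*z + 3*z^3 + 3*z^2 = a^2*(-z - 1) + a*(-2*z^2 + z + 3) + 3*z^3 + 12*z^2 + 9*z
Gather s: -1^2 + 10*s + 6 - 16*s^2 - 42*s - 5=-16*s^2 - 32*s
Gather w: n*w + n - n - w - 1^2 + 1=w*(n - 1)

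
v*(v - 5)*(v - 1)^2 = v^4 - 7*v^3 + 11*v^2 - 5*v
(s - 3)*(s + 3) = s^2 - 9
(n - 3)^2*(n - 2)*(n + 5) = n^4 - 3*n^3 - 19*n^2 + 87*n - 90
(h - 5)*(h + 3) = h^2 - 2*h - 15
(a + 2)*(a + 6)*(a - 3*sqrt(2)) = a^3 - 3*sqrt(2)*a^2 + 8*a^2 - 24*sqrt(2)*a + 12*a - 36*sqrt(2)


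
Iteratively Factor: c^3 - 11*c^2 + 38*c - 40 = (c - 5)*(c^2 - 6*c + 8) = (c - 5)*(c - 2)*(c - 4)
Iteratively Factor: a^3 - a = (a - 1)*(a^2 + a) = a*(a - 1)*(a + 1)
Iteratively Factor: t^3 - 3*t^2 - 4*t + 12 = (t + 2)*(t^2 - 5*t + 6) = (t - 3)*(t + 2)*(t - 2)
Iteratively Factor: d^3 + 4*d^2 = (d)*(d^2 + 4*d) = d^2*(d + 4)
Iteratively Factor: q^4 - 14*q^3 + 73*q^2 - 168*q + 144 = (q - 3)*(q^3 - 11*q^2 + 40*q - 48) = (q - 3)^2*(q^2 - 8*q + 16) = (q - 4)*(q - 3)^2*(q - 4)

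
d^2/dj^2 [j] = 0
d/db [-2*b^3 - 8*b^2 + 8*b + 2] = -6*b^2 - 16*b + 8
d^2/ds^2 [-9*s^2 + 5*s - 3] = -18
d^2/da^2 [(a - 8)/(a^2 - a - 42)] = 2*(3*(3 - a)*(-a^2 + a + 42) - (a - 8)*(2*a - 1)^2)/(-a^2 + a + 42)^3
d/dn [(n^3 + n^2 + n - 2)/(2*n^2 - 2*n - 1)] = (2*n^4 - 4*n^3 - 7*n^2 + 6*n - 5)/(4*n^4 - 8*n^3 + 4*n + 1)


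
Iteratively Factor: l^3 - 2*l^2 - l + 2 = (l - 1)*(l^2 - l - 2) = (l - 2)*(l - 1)*(l + 1)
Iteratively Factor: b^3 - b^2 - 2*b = (b)*(b^2 - b - 2) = b*(b - 2)*(b + 1)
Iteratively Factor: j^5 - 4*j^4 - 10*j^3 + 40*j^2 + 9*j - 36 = (j + 3)*(j^4 - 7*j^3 + 11*j^2 + 7*j - 12) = (j - 1)*(j + 3)*(j^3 - 6*j^2 + 5*j + 12) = (j - 3)*(j - 1)*(j + 3)*(j^2 - 3*j - 4) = (j - 4)*(j - 3)*(j - 1)*(j + 3)*(j + 1)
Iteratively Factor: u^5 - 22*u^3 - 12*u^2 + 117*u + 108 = (u + 3)*(u^4 - 3*u^3 - 13*u^2 + 27*u + 36) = (u + 3)^2*(u^3 - 6*u^2 + 5*u + 12) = (u + 1)*(u + 3)^2*(u^2 - 7*u + 12) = (u - 4)*(u + 1)*(u + 3)^2*(u - 3)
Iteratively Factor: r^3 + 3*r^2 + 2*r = (r + 2)*(r^2 + r) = (r + 1)*(r + 2)*(r)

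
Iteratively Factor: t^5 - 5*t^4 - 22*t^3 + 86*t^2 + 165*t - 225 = (t + 3)*(t^4 - 8*t^3 + 2*t^2 + 80*t - 75) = (t + 3)^2*(t^3 - 11*t^2 + 35*t - 25) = (t - 5)*(t + 3)^2*(t^2 - 6*t + 5) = (t - 5)^2*(t + 3)^2*(t - 1)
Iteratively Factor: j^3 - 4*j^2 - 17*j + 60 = (j + 4)*(j^2 - 8*j + 15) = (j - 3)*(j + 4)*(j - 5)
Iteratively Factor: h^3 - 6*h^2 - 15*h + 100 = (h + 4)*(h^2 - 10*h + 25) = (h - 5)*(h + 4)*(h - 5)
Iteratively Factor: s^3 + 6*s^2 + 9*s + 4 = (s + 4)*(s^2 + 2*s + 1) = (s + 1)*(s + 4)*(s + 1)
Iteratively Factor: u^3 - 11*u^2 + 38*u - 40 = (u - 4)*(u^2 - 7*u + 10) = (u - 4)*(u - 2)*(u - 5)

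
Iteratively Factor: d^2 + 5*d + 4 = (d + 1)*(d + 4)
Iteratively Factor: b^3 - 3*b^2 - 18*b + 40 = (b - 5)*(b^2 + 2*b - 8) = (b - 5)*(b + 4)*(b - 2)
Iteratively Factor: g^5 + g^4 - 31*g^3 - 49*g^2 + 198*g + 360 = (g + 3)*(g^4 - 2*g^3 - 25*g^2 + 26*g + 120) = (g + 2)*(g + 3)*(g^3 - 4*g^2 - 17*g + 60) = (g + 2)*(g + 3)*(g + 4)*(g^2 - 8*g + 15) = (g - 3)*(g + 2)*(g + 3)*(g + 4)*(g - 5)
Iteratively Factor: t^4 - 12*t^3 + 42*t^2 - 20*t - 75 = (t - 5)*(t^3 - 7*t^2 + 7*t + 15) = (t - 5)*(t - 3)*(t^2 - 4*t - 5) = (t - 5)*(t - 3)*(t + 1)*(t - 5)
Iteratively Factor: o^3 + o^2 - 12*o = (o + 4)*(o^2 - 3*o) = o*(o + 4)*(o - 3)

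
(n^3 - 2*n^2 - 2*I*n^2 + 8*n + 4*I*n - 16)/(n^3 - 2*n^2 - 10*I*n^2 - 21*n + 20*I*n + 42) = (n^2 - 2*I*n + 8)/(n^2 - 10*I*n - 21)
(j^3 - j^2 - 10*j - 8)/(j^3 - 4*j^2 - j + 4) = (j + 2)/(j - 1)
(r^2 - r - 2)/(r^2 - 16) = (r^2 - r - 2)/(r^2 - 16)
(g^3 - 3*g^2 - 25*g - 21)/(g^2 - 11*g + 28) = (g^2 + 4*g + 3)/(g - 4)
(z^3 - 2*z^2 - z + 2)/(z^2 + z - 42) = (z^3 - 2*z^2 - z + 2)/(z^2 + z - 42)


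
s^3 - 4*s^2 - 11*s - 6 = (s - 6)*(s + 1)^2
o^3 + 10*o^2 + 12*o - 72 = (o - 2)*(o + 6)^2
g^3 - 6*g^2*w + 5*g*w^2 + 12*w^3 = (g - 4*w)*(g - 3*w)*(g + w)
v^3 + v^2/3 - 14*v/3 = v*(v - 2)*(v + 7/3)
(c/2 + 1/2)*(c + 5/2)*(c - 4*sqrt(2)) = c^3/2 - 2*sqrt(2)*c^2 + 7*c^2/4 - 7*sqrt(2)*c + 5*c/4 - 5*sqrt(2)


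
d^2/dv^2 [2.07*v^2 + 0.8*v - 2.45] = 4.14000000000000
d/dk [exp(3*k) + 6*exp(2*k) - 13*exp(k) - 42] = (3*exp(2*k) + 12*exp(k) - 13)*exp(k)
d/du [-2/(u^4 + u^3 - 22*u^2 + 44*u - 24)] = 2*(4*u^3 + 3*u^2 - 44*u + 44)/(u^4 + u^3 - 22*u^2 + 44*u - 24)^2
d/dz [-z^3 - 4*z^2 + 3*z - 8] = -3*z^2 - 8*z + 3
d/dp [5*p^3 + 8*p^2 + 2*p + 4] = 15*p^2 + 16*p + 2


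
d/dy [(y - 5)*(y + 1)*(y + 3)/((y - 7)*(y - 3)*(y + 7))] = 2*(-y^4 - 32*y^3 + 242*y^2 - 192*y - 1617)/(y^6 - 6*y^5 - 89*y^4 + 588*y^3 + 1519*y^2 - 14406*y + 21609)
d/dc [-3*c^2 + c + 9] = 1 - 6*c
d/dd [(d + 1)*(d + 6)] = 2*d + 7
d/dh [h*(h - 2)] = 2*h - 2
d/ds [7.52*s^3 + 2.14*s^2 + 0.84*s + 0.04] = 22.56*s^2 + 4.28*s + 0.84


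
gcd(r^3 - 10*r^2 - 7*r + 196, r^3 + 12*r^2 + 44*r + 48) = r + 4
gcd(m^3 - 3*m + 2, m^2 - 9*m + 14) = 1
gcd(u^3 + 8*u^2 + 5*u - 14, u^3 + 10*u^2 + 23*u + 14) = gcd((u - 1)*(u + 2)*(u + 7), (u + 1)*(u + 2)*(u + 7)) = u^2 + 9*u + 14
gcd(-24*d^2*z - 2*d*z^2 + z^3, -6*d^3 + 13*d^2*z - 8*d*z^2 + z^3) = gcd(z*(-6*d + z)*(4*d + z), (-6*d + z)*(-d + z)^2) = -6*d + z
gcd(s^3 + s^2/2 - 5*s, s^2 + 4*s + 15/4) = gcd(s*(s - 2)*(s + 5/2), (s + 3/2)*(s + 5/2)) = s + 5/2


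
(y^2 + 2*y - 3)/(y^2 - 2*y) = (y^2 + 2*y - 3)/(y*(y - 2))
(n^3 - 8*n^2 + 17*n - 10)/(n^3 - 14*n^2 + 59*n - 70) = (n - 1)/(n - 7)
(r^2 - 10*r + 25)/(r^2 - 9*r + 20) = (r - 5)/(r - 4)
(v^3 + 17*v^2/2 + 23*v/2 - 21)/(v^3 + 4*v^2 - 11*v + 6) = (v + 7/2)/(v - 1)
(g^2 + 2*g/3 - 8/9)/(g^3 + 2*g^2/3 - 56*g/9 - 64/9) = (3*g - 2)/(3*g^2 - 2*g - 16)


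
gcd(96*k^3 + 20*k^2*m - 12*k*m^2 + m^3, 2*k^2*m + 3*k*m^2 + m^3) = 2*k + m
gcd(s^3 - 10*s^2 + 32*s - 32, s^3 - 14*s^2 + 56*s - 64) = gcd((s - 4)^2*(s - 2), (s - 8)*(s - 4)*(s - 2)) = s^2 - 6*s + 8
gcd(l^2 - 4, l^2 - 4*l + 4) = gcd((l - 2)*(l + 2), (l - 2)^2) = l - 2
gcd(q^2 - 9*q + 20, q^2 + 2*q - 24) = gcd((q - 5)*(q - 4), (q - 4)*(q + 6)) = q - 4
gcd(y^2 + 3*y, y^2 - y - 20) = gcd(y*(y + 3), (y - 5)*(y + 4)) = 1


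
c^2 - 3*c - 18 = (c - 6)*(c + 3)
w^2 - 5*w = w*(w - 5)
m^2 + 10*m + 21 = (m + 3)*(m + 7)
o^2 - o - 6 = (o - 3)*(o + 2)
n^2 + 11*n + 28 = (n + 4)*(n + 7)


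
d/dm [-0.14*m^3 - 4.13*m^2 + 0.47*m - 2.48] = -0.42*m^2 - 8.26*m + 0.47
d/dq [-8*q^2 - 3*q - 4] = -16*q - 3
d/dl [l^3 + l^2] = l*(3*l + 2)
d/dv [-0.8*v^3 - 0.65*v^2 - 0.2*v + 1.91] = -2.4*v^2 - 1.3*v - 0.2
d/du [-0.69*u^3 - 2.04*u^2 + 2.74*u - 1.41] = -2.07*u^2 - 4.08*u + 2.74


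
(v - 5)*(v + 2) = v^2 - 3*v - 10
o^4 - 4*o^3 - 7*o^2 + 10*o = o*(o - 5)*(o - 1)*(o + 2)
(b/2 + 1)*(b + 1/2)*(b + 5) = b^3/2 + 15*b^2/4 + 27*b/4 + 5/2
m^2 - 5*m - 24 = (m - 8)*(m + 3)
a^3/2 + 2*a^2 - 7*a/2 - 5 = (a/2 + 1/2)*(a - 2)*(a + 5)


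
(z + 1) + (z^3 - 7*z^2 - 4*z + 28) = z^3 - 7*z^2 - 3*z + 29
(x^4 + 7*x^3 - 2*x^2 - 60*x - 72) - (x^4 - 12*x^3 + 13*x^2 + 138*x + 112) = 19*x^3 - 15*x^2 - 198*x - 184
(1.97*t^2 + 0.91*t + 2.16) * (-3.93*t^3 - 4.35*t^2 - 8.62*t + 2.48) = -7.7421*t^5 - 12.1458*t^4 - 29.4287*t^3 - 12.3546*t^2 - 16.3624*t + 5.3568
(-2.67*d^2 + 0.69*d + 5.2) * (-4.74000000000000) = 12.6558*d^2 - 3.2706*d - 24.648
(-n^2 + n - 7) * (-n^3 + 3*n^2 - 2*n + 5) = n^5 - 4*n^4 + 12*n^3 - 28*n^2 + 19*n - 35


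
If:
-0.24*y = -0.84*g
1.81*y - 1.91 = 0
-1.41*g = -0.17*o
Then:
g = 0.30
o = 2.50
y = 1.06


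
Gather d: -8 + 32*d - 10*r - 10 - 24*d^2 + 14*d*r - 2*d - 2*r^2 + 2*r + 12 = -24*d^2 + d*(14*r + 30) - 2*r^2 - 8*r - 6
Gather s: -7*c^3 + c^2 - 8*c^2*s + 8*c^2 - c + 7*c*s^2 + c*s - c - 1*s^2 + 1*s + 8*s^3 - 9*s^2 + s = -7*c^3 + 9*c^2 - 2*c + 8*s^3 + s^2*(7*c - 10) + s*(-8*c^2 + c + 2)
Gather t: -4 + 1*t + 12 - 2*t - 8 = -t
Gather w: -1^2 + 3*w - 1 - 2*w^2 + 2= -2*w^2 + 3*w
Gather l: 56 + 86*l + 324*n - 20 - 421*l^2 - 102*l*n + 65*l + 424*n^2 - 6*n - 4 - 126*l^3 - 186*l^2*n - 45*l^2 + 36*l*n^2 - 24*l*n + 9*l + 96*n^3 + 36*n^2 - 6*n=-126*l^3 + l^2*(-186*n - 466) + l*(36*n^2 - 126*n + 160) + 96*n^3 + 460*n^2 + 312*n + 32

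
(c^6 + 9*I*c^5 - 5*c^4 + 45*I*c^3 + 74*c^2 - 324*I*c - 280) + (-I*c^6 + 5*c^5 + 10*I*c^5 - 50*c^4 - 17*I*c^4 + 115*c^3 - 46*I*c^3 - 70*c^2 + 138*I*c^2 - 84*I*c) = c^6 - I*c^6 + 5*c^5 + 19*I*c^5 - 55*c^4 - 17*I*c^4 + 115*c^3 - I*c^3 + 4*c^2 + 138*I*c^2 - 408*I*c - 280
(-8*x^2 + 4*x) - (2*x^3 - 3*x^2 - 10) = -2*x^3 - 5*x^2 + 4*x + 10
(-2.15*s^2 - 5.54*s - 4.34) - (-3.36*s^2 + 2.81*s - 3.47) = 1.21*s^2 - 8.35*s - 0.87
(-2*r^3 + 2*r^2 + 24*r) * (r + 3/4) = -2*r^4 + r^3/2 + 51*r^2/2 + 18*r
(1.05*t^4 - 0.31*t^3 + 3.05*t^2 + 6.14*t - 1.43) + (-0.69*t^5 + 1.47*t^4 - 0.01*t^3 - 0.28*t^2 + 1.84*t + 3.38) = -0.69*t^5 + 2.52*t^4 - 0.32*t^3 + 2.77*t^2 + 7.98*t + 1.95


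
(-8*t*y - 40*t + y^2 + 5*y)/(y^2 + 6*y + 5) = (-8*t + y)/(y + 1)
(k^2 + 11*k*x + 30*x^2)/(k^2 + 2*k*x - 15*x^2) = (-k - 6*x)/(-k + 3*x)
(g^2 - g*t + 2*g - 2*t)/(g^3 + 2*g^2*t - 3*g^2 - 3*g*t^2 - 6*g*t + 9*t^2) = (g + 2)/(g^2 + 3*g*t - 3*g - 9*t)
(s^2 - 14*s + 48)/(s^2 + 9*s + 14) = (s^2 - 14*s + 48)/(s^2 + 9*s + 14)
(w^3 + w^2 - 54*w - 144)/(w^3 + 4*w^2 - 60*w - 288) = (w + 3)/(w + 6)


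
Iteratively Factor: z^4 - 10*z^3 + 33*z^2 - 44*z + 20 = (z - 2)*(z^3 - 8*z^2 + 17*z - 10) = (z - 5)*(z - 2)*(z^2 - 3*z + 2) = (z - 5)*(z - 2)*(z - 1)*(z - 2)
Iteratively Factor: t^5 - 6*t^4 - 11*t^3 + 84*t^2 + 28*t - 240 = (t + 2)*(t^4 - 8*t^3 + 5*t^2 + 74*t - 120) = (t - 4)*(t + 2)*(t^3 - 4*t^2 - 11*t + 30) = (t - 4)*(t - 2)*(t + 2)*(t^2 - 2*t - 15) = (t - 4)*(t - 2)*(t + 2)*(t + 3)*(t - 5)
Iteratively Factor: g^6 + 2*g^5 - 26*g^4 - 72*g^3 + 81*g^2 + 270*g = (g + 3)*(g^5 - g^4 - 23*g^3 - 3*g^2 + 90*g) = (g - 2)*(g + 3)*(g^4 + g^3 - 21*g^2 - 45*g) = g*(g - 2)*(g + 3)*(g^3 + g^2 - 21*g - 45) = g*(g - 2)*(g + 3)^2*(g^2 - 2*g - 15) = g*(g - 5)*(g - 2)*(g + 3)^2*(g + 3)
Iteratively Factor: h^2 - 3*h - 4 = (h - 4)*(h + 1)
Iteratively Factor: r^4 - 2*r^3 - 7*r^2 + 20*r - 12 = (r + 3)*(r^3 - 5*r^2 + 8*r - 4) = (r - 1)*(r + 3)*(r^2 - 4*r + 4) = (r - 2)*(r - 1)*(r + 3)*(r - 2)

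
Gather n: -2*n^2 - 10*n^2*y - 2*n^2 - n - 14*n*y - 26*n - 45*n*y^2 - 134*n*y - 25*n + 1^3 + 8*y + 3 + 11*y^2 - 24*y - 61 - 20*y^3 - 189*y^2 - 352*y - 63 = n^2*(-10*y - 4) + n*(-45*y^2 - 148*y - 52) - 20*y^3 - 178*y^2 - 368*y - 120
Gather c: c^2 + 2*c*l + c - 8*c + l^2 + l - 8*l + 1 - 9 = c^2 + c*(2*l - 7) + l^2 - 7*l - 8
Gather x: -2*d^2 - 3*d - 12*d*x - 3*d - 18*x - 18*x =-2*d^2 - 6*d + x*(-12*d - 36)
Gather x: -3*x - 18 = -3*x - 18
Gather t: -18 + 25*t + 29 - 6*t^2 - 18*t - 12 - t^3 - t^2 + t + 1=-t^3 - 7*t^2 + 8*t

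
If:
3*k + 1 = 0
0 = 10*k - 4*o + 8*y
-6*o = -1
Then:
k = -1/3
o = 1/6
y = 1/2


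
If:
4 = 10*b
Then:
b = 2/5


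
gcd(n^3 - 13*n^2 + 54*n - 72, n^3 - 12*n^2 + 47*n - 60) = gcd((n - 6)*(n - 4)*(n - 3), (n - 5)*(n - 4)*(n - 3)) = n^2 - 7*n + 12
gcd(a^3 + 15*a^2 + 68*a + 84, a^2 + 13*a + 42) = a^2 + 13*a + 42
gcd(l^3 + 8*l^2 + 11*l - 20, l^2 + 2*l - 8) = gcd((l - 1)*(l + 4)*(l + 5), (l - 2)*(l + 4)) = l + 4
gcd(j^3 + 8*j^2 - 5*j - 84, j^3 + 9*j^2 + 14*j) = j + 7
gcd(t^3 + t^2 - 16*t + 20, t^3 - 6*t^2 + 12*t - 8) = t^2 - 4*t + 4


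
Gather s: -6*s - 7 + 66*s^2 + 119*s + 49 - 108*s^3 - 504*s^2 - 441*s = -108*s^3 - 438*s^2 - 328*s + 42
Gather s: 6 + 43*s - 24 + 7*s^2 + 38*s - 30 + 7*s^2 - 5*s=14*s^2 + 76*s - 48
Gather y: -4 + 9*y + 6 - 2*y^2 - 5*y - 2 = -2*y^2 + 4*y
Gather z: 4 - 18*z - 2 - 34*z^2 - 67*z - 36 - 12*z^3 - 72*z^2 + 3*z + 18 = -12*z^3 - 106*z^2 - 82*z - 16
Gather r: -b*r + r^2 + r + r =r^2 + r*(2 - b)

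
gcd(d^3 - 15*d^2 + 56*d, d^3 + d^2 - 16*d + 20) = 1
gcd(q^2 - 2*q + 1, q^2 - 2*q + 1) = q^2 - 2*q + 1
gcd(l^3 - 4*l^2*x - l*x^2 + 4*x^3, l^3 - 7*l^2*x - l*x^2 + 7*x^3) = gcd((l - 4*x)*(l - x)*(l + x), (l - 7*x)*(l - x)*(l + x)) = -l^2 + x^2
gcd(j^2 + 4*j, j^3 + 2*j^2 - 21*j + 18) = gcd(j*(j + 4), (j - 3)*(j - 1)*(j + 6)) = 1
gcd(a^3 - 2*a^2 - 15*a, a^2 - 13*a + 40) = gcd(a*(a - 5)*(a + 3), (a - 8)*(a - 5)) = a - 5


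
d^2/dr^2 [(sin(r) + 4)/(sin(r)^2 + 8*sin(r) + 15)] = (-sin(r)^5 - 8*sin(r)^4 - 4*sin(r)^3 + 128*sin(r)^2 + 357*sin(r) + 152)/(sin(r)^2 + 8*sin(r) + 15)^3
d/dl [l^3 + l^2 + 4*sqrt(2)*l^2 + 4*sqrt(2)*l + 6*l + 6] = 3*l^2 + 2*l + 8*sqrt(2)*l + 4*sqrt(2) + 6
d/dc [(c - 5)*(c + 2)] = 2*c - 3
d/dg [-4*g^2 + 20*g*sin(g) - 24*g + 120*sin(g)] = 20*g*cos(g) - 8*g + 20*sin(g) + 120*cos(g) - 24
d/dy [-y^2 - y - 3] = -2*y - 1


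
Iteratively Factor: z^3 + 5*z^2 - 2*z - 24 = (z - 2)*(z^2 + 7*z + 12) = (z - 2)*(z + 4)*(z + 3)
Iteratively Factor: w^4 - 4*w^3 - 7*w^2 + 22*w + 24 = (w - 4)*(w^3 - 7*w - 6) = (w - 4)*(w - 3)*(w^2 + 3*w + 2) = (w - 4)*(w - 3)*(w + 2)*(w + 1)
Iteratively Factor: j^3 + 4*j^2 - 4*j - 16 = (j + 2)*(j^2 + 2*j - 8) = (j - 2)*(j + 2)*(j + 4)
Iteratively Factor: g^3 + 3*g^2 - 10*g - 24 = (g - 3)*(g^2 + 6*g + 8) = (g - 3)*(g + 4)*(g + 2)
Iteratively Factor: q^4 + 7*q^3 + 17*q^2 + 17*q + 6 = (q + 1)*(q^3 + 6*q^2 + 11*q + 6) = (q + 1)^2*(q^2 + 5*q + 6) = (q + 1)^2*(q + 3)*(q + 2)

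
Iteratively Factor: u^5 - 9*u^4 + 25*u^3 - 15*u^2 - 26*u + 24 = (u - 3)*(u^4 - 6*u^3 + 7*u^2 + 6*u - 8) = (u - 3)*(u - 1)*(u^3 - 5*u^2 + 2*u + 8) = (u - 3)*(u - 1)*(u + 1)*(u^2 - 6*u + 8) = (u - 3)*(u - 2)*(u - 1)*(u + 1)*(u - 4)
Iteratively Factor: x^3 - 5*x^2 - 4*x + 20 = (x - 5)*(x^2 - 4) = (x - 5)*(x + 2)*(x - 2)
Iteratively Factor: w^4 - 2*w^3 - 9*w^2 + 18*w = (w + 3)*(w^3 - 5*w^2 + 6*w) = w*(w + 3)*(w^2 - 5*w + 6) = w*(w - 3)*(w + 3)*(w - 2)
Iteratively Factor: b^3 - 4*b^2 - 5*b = (b)*(b^2 - 4*b - 5) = b*(b - 5)*(b + 1)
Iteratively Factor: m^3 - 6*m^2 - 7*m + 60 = (m - 4)*(m^2 - 2*m - 15) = (m - 4)*(m + 3)*(m - 5)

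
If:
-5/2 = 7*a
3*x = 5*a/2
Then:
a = -5/14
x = -25/84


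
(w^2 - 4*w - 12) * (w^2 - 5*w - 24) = w^4 - 9*w^3 - 16*w^2 + 156*w + 288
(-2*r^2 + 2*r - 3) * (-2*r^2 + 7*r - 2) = 4*r^4 - 18*r^3 + 24*r^2 - 25*r + 6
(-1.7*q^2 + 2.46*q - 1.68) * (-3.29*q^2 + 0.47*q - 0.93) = 5.593*q^4 - 8.8924*q^3 + 8.2644*q^2 - 3.0774*q + 1.5624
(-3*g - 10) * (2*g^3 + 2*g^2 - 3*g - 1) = -6*g^4 - 26*g^3 - 11*g^2 + 33*g + 10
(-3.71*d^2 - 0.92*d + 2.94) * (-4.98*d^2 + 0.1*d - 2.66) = 18.4758*d^4 + 4.2106*d^3 - 4.8646*d^2 + 2.7412*d - 7.8204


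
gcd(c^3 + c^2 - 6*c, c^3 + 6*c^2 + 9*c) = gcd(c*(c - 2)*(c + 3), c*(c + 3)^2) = c^2 + 3*c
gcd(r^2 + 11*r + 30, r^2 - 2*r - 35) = r + 5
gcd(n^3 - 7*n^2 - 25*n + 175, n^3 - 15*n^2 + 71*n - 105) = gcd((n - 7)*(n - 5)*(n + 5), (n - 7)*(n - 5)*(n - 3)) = n^2 - 12*n + 35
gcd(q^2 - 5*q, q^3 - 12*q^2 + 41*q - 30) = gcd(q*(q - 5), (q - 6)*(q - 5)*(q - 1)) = q - 5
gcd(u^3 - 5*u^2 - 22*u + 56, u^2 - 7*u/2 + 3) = u - 2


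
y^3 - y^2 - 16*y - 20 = (y - 5)*(y + 2)^2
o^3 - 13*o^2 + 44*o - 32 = (o - 8)*(o - 4)*(o - 1)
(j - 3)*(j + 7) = j^2 + 4*j - 21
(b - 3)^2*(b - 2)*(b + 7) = b^4 - b^3 - 35*b^2 + 129*b - 126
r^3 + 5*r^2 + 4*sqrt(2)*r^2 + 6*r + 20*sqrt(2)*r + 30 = (r + 5)*(r + sqrt(2))*(r + 3*sqrt(2))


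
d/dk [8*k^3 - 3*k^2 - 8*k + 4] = 24*k^2 - 6*k - 8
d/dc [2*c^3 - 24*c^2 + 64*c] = 6*c^2 - 48*c + 64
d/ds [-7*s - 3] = -7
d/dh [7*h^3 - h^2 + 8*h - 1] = 21*h^2 - 2*h + 8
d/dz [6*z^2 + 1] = 12*z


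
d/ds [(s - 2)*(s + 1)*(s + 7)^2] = 4*s^3 + 39*s^2 + 66*s - 77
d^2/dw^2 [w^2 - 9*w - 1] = 2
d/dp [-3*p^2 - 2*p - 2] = -6*p - 2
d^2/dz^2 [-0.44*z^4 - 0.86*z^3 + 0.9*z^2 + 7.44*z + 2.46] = -5.28*z^2 - 5.16*z + 1.8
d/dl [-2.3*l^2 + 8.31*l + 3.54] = 8.31 - 4.6*l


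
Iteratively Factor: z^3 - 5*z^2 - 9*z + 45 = (z - 5)*(z^2 - 9) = (z - 5)*(z + 3)*(z - 3)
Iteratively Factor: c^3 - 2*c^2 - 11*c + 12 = (c - 4)*(c^2 + 2*c - 3) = (c - 4)*(c + 3)*(c - 1)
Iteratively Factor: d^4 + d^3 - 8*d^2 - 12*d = (d + 2)*(d^3 - d^2 - 6*d) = (d + 2)^2*(d^2 - 3*d) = d*(d + 2)^2*(d - 3)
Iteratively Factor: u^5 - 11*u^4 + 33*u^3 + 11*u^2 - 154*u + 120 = (u - 1)*(u^4 - 10*u^3 + 23*u^2 + 34*u - 120) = (u - 3)*(u - 1)*(u^3 - 7*u^2 + 2*u + 40) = (u - 4)*(u - 3)*(u - 1)*(u^2 - 3*u - 10) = (u - 5)*(u - 4)*(u - 3)*(u - 1)*(u + 2)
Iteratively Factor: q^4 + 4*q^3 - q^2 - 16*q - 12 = (q + 3)*(q^3 + q^2 - 4*q - 4) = (q + 2)*(q + 3)*(q^2 - q - 2) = (q - 2)*(q + 2)*(q + 3)*(q + 1)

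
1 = 1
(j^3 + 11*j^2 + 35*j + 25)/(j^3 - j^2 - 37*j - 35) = (j + 5)/(j - 7)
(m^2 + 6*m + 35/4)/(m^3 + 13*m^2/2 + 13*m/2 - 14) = (m + 5/2)/(m^2 + 3*m - 4)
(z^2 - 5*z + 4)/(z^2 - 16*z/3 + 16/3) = 3*(z - 1)/(3*z - 4)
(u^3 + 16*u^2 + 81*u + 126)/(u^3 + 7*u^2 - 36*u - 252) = (u + 3)/(u - 6)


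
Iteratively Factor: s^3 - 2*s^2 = (s - 2)*(s^2) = s*(s - 2)*(s)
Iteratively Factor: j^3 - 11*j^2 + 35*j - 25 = (j - 1)*(j^2 - 10*j + 25) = (j - 5)*(j - 1)*(j - 5)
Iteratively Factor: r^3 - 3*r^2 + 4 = (r - 2)*(r^2 - r - 2) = (r - 2)*(r + 1)*(r - 2)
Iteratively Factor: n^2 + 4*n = (n + 4)*(n)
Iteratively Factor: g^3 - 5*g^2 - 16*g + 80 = (g + 4)*(g^2 - 9*g + 20) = (g - 5)*(g + 4)*(g - 4)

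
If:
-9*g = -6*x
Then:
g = 2*x/3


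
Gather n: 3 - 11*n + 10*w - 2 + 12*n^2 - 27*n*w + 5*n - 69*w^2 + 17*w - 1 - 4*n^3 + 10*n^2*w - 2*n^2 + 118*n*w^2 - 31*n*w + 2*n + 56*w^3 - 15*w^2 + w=-4*n^3 + n^2*(10*w + 10) + n*(118*w^2 - 58*w - 4) + 56*w^3 - 84*w^2 + 28*w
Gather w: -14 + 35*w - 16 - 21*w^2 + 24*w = -21*w^2 + 59*w - 30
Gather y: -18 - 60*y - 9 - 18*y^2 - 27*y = -18*y^2 - 87*y - 27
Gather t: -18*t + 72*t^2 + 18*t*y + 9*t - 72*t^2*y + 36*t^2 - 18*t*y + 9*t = t^2*(108 - 72*y)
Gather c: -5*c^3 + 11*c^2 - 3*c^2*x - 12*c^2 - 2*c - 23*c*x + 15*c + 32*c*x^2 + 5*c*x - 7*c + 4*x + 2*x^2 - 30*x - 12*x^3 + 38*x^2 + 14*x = -5*c^3 + c^2*(-3*x - 1) + c*(32*x^2 - 18*x + 6) - 12*x^3 + 40*x^2 - 12*x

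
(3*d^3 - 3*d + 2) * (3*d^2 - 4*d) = 9*d^5 - 12*d^4 - 9*d^3 + 18*d^2 - 8*d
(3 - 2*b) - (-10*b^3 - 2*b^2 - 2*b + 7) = 10*b^3 + 2*b^2 - 4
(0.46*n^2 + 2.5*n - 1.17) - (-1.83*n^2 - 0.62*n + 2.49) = 2.29*n^2 + 3.12*n - 3.66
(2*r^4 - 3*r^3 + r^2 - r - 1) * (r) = 2*r^5 - 3*r^4 + r^3 - r^2 - r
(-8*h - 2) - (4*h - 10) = 8 - 12*h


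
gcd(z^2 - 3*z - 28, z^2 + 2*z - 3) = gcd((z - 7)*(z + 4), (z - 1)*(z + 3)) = 1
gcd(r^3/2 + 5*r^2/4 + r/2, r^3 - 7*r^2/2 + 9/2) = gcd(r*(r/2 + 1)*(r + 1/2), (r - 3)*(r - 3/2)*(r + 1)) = 1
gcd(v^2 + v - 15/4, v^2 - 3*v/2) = v - 3/2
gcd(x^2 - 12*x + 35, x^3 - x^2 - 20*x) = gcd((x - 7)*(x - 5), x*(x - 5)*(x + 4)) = x - 5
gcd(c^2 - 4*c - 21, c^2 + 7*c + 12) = c + 3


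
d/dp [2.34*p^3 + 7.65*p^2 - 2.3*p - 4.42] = 7.02*p^2 + 15.3*p - 2.3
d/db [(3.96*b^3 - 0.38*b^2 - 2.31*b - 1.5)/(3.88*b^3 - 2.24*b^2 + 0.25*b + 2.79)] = (-7.105427357601e-15*b^5 - 7.396*b^4 + 19.9056*b^3 + 45.3358*b^2 - 8.8404*b - 6.0699)/(15.0544*b^6 - 17.3824*b^5 + 6.9576*b^4 + 20.5304*b^3 - 12.4367*b^2 + 1.395*b + 7.7841)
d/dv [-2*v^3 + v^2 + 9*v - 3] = -6*v^2 + 2*v + 9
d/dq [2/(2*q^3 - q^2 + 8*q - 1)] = 4*(-3*q^2 + q - 4)/(2*q^3 - q^2 + 8*q - 1)^2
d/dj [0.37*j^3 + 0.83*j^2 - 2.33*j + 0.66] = 1.11*j^2 + 1.66*j - 2.33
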